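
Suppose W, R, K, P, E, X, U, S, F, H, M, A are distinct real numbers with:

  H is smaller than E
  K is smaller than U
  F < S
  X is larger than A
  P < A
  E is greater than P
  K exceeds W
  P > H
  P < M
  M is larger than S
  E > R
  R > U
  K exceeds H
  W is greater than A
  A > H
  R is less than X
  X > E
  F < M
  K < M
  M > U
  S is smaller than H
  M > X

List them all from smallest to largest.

F < S < H < P < A < W < K < U < R < E < X < M

Each adjacent pair is fixed by a given relation: F < S; S < H; H < P; P < A; A < W; W < K; K < U; U < R; R < E; E < X; X < M. Chaining them end to end gives the full order.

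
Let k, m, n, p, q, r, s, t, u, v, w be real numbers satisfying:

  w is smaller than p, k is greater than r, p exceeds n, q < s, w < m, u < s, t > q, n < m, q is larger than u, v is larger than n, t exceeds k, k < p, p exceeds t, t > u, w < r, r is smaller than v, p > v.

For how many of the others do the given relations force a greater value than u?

Directly above u: q, t, s.
One step further: p (4 so far).
No other element is forced above u by the given relations, so the count is 4.

4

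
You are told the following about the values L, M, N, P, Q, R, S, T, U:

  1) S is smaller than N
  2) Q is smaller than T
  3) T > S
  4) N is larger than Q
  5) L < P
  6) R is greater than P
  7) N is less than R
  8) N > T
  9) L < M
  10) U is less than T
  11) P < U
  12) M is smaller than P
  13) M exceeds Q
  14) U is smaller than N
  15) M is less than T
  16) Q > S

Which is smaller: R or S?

S

The relevant relations are S < Q; Q < M; M < P; P < U; U < T; T < N; N < R.
Chaining these gives S < Q < M < P < U < T < N < R.
So S < R; S is the smaller of the two.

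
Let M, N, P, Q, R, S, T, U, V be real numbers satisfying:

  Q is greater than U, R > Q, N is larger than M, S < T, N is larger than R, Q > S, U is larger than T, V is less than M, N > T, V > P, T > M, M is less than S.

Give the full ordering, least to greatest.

Each adjacent pair is fixed by a given relation: P < V; V < M; M < S; S < T; T < U; U < Q; Q < R; R < N. Chaining them end to end gives the full order.

P < V < M < S < T < U < Q < R < N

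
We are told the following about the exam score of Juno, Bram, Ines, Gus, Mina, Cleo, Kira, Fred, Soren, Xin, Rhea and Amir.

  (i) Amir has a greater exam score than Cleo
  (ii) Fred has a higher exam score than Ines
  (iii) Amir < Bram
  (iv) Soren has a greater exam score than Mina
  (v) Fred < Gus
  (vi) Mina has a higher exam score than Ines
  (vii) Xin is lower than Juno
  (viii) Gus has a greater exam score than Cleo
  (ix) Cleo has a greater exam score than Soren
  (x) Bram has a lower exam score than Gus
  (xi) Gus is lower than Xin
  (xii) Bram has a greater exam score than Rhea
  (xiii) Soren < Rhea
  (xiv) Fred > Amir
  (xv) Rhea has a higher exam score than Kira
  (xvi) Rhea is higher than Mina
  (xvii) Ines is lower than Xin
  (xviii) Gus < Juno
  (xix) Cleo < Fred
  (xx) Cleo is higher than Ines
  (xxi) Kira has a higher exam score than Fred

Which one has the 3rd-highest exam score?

The consecutive relations fix a unique order: Ines < Mina < Soren < Cleo < Amir < Fred < Kira < Rhea < Bram < Gus < Xin < Juno.
Counting 3 from the largest end gives Gus.

Gus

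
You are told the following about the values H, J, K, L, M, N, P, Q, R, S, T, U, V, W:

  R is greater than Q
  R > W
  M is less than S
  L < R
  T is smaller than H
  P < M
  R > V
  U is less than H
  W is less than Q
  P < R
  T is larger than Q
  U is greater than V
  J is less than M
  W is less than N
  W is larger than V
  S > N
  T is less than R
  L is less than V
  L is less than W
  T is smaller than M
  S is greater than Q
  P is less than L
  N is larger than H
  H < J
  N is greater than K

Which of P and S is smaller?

Link the given pairs in sequence: P < L; L < V; V < W; W < Q; Q < T; T < H; H < J; J < M; M < S.
Chaining these gives P < L < V < W < Q < T < H < J < M < S.
So P < S; P is the smaller of the two.

P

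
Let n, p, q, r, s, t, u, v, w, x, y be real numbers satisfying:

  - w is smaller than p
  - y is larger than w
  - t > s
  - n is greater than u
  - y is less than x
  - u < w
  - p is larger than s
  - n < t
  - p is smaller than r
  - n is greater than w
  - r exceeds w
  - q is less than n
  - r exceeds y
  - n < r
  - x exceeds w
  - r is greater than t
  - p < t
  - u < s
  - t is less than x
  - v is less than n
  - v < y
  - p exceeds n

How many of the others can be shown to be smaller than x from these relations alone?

From x the given relations immediately reach w, y, t.
From those, v, u, n, s, p — 8 in total.
From those, q — 9 in total.
Nothing else is reachable below x; 9 in all.

9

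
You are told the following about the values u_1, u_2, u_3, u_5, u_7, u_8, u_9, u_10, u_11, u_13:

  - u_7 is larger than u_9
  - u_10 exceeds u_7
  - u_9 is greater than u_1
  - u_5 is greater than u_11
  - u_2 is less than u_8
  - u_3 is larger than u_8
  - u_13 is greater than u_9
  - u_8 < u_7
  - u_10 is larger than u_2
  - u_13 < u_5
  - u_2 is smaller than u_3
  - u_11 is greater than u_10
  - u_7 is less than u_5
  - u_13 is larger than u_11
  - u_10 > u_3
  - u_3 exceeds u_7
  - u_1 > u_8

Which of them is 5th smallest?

u_7

Chaining the given pairs: u_2 < u_8 < u_1 < u_9 < u_7 < u_3 < u_10 < u_11 < u_13 < u_5.
The 5th smallest is u_7.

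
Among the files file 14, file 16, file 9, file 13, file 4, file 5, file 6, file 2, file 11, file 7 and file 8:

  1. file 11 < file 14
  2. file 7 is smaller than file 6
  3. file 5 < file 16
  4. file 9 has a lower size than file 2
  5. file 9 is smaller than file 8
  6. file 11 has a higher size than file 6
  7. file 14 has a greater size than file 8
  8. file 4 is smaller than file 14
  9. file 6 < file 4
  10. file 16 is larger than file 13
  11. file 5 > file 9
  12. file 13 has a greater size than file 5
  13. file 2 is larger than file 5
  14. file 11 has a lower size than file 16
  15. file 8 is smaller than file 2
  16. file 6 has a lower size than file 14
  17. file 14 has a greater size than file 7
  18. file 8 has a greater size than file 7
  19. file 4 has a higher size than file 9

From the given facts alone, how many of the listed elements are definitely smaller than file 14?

6

From file 14 the given relations immediately reach file 7, file 6, file 11, file 8, file 4.
From those, file 9 — 6 in total.
No other element is forced below file 14 by the given relations, so the count is 6.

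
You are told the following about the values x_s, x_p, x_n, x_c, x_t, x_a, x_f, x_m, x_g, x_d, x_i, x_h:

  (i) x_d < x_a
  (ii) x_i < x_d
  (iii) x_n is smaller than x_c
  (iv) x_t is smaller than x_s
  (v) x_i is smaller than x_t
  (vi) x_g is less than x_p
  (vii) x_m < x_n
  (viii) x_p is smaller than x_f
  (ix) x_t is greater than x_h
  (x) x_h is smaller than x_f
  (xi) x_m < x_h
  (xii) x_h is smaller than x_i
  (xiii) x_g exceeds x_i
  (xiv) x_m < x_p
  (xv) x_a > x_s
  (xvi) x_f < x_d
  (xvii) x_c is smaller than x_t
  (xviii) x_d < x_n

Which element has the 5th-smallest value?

Piecing the relations together gives one ordering: x_m < x_h < x_i < x_g < x_p < x_f < x_d < x_n < x_c < x_t < x_s < x_a.
Counting 5 from the smallest end gives x_p.

x_p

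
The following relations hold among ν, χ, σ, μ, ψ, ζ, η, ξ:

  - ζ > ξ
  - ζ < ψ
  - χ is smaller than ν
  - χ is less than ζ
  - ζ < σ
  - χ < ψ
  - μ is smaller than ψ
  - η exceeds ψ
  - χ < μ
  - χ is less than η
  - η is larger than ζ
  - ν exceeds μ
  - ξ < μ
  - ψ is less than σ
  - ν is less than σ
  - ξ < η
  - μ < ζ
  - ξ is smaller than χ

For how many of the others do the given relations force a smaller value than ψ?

From ψ the given relations immediately reach χ, μ, ζ.
From those, ξ — 4 in total.
Nothing else is reachable below ψ; 4 in all.

4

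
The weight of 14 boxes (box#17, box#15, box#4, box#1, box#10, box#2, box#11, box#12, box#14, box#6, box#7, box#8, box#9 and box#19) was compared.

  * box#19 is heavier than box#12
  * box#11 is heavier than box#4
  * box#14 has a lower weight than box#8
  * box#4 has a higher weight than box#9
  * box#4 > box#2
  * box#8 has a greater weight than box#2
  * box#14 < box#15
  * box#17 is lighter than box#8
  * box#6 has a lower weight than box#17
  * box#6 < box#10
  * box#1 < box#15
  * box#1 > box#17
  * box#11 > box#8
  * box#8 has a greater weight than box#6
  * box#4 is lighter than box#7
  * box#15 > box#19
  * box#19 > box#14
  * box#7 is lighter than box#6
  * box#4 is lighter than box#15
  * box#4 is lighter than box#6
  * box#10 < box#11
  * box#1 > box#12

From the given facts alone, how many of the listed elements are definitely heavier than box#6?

From box#6 the given relations immediately reach box#17, box#8, box#10.
From those, box#1, box#11 — 5 in total.
From those, box#15 — 6 in total.
Nothing else is reachable above box#6; 6 in all.

6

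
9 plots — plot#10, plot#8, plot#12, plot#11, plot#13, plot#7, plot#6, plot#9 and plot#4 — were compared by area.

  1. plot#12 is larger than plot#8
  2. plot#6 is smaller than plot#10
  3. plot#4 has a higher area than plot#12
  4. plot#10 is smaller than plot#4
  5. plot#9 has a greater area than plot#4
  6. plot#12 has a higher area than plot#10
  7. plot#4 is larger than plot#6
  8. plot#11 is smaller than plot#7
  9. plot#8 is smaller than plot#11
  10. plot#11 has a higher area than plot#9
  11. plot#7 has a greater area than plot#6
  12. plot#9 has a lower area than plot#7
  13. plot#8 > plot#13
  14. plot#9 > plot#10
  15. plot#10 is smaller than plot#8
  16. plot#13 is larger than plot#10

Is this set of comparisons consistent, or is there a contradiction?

Every relation is compatible with plot#6 < plot#10 < plot#13 < plot#8 < plot#12 < plot#4 < plot#9 < plot#11 < plot#7; the set is consistent.

consistent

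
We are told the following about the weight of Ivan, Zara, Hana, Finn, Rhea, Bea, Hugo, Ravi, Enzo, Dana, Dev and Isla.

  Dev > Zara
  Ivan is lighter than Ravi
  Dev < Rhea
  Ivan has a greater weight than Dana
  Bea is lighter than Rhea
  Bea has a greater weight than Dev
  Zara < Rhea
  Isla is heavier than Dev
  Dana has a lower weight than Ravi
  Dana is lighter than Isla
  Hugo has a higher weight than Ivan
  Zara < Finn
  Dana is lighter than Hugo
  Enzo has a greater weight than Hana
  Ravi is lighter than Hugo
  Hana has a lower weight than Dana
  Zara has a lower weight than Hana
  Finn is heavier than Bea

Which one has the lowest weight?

Zara

Hana is not least since Zara < Hana; Dana is not least since Hana < Dana; Ivan is not least since Dana < Ivan; Dev is not least since Zara < Dev; Isla is not least since Dev < Isla; Ravi is not least since Dana < Ravi; Bea is not least since Dev < Bea; Finn is not least since Bea < Finn; Enzo is not least since Hana < Enzo; Hugo is not least since Dana < Hugo; Rhea is not least since Dev < Rhea.
Only Zara has nothing below it, so Zara is the lowest weight.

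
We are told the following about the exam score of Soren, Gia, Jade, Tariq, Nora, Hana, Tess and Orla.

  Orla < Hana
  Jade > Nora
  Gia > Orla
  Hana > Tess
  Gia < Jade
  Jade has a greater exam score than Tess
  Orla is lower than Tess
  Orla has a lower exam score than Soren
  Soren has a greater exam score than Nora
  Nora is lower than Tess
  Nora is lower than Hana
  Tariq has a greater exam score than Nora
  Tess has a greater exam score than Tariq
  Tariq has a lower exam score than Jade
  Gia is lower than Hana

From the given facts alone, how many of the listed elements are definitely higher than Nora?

The elements the relations force above Nora are Tariq, Tess, Jade, Soren, Hana — no chain reaches any other.
That is 5.

5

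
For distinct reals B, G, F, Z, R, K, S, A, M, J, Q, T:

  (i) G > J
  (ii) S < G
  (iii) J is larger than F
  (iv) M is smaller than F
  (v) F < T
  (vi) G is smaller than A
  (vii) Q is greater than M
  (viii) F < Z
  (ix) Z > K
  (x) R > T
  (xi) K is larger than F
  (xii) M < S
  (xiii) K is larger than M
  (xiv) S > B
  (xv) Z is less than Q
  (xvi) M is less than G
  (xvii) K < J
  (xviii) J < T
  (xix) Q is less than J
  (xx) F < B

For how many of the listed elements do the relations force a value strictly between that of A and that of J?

The relations place J below A. An element lies strictly between them when it is forced above J and also forced below A.
Above J: {T, R, G}. Below A: {M, F, K, Z, B, Q, S, G}.
Intersection: {G} — 1.

1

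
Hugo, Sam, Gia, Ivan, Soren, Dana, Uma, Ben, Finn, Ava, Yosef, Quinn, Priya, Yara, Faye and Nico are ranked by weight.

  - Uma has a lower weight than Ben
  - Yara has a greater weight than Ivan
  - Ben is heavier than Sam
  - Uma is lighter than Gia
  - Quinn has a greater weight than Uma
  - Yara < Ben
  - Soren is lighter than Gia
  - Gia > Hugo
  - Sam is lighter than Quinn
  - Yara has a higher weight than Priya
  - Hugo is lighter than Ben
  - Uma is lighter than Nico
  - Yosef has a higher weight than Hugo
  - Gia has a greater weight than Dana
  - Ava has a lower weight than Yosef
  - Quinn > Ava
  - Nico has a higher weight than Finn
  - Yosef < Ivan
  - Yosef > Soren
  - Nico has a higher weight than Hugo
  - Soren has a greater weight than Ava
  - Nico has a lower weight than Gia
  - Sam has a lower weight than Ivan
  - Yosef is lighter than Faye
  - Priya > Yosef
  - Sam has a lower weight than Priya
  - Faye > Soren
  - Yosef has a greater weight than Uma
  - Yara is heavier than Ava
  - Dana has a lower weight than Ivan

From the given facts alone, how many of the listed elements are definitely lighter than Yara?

The elements the relations force below Yara are Dana, Ava, Soren, Sam, Hugo, Uma, Yosef, Ivan, Priya — no chain reaches any other.
That is 9.

9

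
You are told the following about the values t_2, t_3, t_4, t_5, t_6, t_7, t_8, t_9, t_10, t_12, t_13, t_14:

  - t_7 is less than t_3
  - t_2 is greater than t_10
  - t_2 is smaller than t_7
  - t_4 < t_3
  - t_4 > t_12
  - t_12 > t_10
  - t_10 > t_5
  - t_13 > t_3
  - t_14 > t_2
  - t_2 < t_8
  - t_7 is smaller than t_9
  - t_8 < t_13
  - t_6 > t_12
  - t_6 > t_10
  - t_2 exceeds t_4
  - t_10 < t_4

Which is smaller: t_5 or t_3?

t_5 < t_10 < t_12 < t_4 < t_2 < t_7 < t_3, by transitivity through t_10, t_12, t_4, t_2, t_7.
So t_5 < t_3; t_5 is the smaller of the two.

t_5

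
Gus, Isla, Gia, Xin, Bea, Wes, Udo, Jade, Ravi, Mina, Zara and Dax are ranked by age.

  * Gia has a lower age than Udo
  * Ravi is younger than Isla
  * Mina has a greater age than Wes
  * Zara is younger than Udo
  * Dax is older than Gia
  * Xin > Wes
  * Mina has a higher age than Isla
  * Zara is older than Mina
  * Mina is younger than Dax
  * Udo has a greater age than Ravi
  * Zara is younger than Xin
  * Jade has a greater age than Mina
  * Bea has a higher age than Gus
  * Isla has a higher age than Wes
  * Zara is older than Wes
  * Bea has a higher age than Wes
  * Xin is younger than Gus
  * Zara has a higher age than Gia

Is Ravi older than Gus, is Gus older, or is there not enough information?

Gus

Ravi < Isla and Isla < Mina give Ravi < Mina.
With Mina < Zara: Ravi < Isla < Mina < Zara.
Then Zara < Xin extends the chain to Xin.
Then Xin < Gus extends the chain to Gus.
So Gus is older.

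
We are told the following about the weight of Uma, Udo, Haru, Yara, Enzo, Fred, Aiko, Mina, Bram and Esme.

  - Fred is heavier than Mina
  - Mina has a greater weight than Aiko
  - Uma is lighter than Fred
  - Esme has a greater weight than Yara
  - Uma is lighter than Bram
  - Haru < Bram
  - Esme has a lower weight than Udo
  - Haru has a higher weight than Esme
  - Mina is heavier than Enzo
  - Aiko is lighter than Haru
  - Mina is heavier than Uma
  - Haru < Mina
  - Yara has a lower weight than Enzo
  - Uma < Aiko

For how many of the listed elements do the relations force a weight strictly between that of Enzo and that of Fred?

1

The relations place Enzo below Fred. An element lies strictly between them when it is forced above Enzo and also forced below Fred.
Above Enzo: {Mina}. Below Fred: {Uma, Yara, Esme, Aiko, Haru, Mina}.
Intersection: {Mina} — 1.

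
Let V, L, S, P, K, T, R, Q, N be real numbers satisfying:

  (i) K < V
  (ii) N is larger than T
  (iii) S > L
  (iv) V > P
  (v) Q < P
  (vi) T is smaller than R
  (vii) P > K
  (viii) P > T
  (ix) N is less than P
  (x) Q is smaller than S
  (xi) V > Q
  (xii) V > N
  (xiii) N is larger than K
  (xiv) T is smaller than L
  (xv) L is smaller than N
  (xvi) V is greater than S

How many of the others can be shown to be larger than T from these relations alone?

The elements the relations force above T are L, N, P, S, V, R — no chain reaches any other.
That is 6.

6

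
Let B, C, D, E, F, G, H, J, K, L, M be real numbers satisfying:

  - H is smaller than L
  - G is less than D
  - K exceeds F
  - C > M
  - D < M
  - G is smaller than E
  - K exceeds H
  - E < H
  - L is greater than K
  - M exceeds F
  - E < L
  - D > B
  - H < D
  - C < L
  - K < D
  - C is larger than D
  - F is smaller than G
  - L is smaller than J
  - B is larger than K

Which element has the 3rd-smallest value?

E

The consecutive relations fix a unique order: F < G < E < H < K < B < D < M < C < L < J.
Counting 3 from the smallest end gives E.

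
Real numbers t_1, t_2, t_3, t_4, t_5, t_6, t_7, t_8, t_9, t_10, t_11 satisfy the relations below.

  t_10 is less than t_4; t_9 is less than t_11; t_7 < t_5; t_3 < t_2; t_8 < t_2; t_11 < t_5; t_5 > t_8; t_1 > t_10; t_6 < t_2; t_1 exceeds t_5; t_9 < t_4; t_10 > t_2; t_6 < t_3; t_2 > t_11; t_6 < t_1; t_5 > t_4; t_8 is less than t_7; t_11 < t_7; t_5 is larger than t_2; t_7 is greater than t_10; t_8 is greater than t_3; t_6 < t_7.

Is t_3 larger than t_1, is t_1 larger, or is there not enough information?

t_3 < t_8 and t_8 < t_2 give t_3 < t_2.
Then t_2 < t_10 extends the chain to t_10.
With t_10 < t_4: t_3 < t_8 < t_2 < t_10 < t_4.
Then t_4 < t_5 extends the chain to t_5.
Then t_5 < t_1 extends the chain to t_1.
So t_1 is larger.

t_1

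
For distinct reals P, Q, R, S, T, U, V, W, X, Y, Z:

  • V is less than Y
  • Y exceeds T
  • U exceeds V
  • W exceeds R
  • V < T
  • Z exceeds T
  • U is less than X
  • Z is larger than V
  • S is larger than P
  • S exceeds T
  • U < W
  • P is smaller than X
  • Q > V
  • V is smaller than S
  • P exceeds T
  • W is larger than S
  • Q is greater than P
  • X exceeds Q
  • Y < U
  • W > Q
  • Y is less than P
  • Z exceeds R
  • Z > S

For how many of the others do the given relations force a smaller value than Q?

4

From Q the given relations immediately reach V, P.
From those, T, Y — 4 in total.
Nothing else is reachable below Q; 4 in all.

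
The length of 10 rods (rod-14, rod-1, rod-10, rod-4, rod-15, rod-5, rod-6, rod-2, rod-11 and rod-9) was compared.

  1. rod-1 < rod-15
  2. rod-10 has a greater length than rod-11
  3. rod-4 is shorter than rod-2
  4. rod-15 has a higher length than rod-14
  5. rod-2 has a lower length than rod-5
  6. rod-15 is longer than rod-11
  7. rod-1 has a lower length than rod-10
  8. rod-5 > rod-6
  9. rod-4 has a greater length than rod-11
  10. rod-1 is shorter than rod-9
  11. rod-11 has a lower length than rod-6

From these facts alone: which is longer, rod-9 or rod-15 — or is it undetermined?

Following every chain through rod-9: below rod-9 we get rod-1.
rod-15 is not reached, and no chain runs the other way from rod-15 to rod-9.
So the given relations leave the order of rod-9 and rod-15 undetermined.

undetermined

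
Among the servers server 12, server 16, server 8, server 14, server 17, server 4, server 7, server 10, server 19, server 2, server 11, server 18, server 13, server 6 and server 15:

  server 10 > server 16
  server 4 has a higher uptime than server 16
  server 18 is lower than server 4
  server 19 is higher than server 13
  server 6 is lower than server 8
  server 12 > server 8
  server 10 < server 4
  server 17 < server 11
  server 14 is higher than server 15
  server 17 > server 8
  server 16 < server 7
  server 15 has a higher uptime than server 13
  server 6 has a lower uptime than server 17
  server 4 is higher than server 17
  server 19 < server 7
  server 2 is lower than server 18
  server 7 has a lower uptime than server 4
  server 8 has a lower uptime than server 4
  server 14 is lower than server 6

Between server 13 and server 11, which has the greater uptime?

server 11

server 13 < server 15 and server 15 < server 14 give server 13 < server 14.
With server 14 < server 6: server 13 < server 15 < server 14 < server 6.
With server 6 < server 8: server 13 < server 15 < server 14 < server 6 < server 8.
With server 8 < server 17: server 13 < server 15 < server 14 < server 6 < server 8 < server 17.
With server 17 < server 11: server 13 < server 15 < server 14 < server 6 < server 8 < server 17 < server 11.
So server 13 < server 11; server 11 is the higher of the two.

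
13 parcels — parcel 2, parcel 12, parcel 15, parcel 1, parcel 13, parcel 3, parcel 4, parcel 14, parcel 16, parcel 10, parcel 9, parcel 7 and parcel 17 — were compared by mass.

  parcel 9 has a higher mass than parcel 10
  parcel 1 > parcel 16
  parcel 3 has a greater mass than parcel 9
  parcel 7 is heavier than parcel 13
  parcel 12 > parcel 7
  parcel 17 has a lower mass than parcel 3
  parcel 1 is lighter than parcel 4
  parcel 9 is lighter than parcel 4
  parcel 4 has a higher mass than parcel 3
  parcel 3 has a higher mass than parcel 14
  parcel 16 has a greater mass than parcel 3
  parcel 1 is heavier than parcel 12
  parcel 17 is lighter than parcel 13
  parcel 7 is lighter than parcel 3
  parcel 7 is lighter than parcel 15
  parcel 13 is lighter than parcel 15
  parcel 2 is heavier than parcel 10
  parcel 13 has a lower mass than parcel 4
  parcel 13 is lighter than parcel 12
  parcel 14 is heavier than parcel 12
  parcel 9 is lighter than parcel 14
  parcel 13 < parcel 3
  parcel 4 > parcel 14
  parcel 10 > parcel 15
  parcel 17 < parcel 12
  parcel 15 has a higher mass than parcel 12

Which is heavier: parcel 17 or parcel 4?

parcel 4

Chaining the given relations: parcel 17 < parcel 13 < parcel 7 < parcel 12 < parcel 15 < parcel 10 < parcel 9 < parcel 14 < parcel 3 < parcel 16 < parcel 1 < parcel 4.
So parcel 17 < parcel 4; parcel 4 is the heavier of the two.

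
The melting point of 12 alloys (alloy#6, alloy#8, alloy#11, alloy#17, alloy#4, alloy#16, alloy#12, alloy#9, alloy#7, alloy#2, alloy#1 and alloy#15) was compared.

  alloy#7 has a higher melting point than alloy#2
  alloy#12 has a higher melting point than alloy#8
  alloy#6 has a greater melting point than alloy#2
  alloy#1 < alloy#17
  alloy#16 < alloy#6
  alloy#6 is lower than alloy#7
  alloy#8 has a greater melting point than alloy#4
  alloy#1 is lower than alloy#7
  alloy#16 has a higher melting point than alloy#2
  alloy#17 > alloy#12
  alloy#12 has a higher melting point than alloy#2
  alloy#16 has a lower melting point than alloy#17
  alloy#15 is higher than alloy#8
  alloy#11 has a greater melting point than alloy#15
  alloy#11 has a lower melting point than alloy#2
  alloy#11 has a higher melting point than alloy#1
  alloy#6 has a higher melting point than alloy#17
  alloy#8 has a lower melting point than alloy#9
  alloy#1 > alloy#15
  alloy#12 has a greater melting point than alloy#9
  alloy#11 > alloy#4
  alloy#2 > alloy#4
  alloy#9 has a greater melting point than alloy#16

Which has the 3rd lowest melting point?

The consecutive relations fix a unique order: alloy#4 < alloy#8 < alloy#15 < alloy#1 < alloy#11 < alloy#2 < alloy#16 < alloy#9 < alloy#12 < alloy#17 < alloy#6 < alloy#7.
The 3rd smallest is alloy#15.

alloy#15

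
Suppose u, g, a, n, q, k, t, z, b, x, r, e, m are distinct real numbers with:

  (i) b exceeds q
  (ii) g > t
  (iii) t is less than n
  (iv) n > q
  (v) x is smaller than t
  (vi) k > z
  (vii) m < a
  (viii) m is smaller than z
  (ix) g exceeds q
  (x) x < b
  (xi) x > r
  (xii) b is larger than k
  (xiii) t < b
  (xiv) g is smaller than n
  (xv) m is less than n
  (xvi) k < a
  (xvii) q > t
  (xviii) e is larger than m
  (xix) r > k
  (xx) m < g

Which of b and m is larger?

Following the relations from m: m < z < k < r < x < t < q < b.
So m < b; b is the larger of the two.

b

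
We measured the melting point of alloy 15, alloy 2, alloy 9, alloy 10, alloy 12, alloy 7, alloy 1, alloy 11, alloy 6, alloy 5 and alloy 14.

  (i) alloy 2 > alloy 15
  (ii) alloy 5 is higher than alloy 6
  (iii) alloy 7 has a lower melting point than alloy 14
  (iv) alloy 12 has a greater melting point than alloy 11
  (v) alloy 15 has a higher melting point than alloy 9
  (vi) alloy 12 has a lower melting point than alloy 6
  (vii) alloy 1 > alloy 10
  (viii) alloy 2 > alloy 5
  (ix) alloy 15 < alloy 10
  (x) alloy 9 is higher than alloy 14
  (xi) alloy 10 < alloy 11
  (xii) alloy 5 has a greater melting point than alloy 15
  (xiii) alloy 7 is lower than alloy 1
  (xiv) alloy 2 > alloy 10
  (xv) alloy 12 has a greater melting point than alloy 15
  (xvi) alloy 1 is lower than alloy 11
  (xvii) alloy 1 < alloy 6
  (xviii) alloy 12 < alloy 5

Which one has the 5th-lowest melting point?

alloy 10

Piecing the relations together gives one ordering: alloy 7 < alloy 14 < alloy 9 < alloy 15 < alloy 10 < alloy 1 < alloy 11 < alloy 12 < alloy 6 < alloy 5 < alloy 2.
Counting 5 from the smallest end gives alloy 10.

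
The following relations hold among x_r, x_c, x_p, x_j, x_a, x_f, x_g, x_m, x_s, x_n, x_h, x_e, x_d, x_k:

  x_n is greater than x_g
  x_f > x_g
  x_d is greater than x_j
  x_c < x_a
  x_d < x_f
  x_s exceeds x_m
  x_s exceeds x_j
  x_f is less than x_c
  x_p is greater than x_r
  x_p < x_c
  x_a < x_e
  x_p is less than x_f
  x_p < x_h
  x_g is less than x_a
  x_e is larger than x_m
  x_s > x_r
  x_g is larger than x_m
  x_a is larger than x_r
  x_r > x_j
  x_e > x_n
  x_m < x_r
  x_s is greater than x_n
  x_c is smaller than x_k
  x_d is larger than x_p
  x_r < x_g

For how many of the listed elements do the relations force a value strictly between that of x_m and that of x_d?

2

The relations place x_m below x_d. An element lies strictly between them when it is forced above x_m and also forced below x_d.
Above x_m: {x_r, x_g, x_n, x_p, x_f, x_c, x_s, x_a, x_h, x_k, x_e}. Below x_d: {x_j, x_r, x_p}.
Intersection: {x_r, x_p} — 2.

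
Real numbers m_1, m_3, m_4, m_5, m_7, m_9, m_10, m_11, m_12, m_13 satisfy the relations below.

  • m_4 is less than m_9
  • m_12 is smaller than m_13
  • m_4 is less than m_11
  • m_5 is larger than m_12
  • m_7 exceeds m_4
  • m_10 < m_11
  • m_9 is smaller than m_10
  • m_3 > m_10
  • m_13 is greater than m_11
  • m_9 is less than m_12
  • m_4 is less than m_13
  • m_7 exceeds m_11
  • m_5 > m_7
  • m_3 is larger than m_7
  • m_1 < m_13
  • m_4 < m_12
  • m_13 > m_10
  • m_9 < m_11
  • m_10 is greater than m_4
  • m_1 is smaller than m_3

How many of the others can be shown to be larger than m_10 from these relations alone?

5

Directly above m_10: m_11, m_3, m_13.
One step further: m_7 (4 so far).
One step further: m_5 (5 so far).
Nothing else is reachable above m_10; 5 in all.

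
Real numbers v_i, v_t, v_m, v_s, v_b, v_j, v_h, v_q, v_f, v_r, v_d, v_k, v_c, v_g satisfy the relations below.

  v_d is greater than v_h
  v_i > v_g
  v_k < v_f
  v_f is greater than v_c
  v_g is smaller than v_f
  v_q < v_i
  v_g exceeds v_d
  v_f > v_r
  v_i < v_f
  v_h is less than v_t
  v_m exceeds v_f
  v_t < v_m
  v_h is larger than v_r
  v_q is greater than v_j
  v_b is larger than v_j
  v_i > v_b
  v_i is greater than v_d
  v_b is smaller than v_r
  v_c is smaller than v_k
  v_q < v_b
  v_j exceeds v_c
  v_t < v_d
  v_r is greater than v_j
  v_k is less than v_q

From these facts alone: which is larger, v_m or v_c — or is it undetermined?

The relevant relations are v_c < v_k; v_k < v_q; v_q < v_b; v_b < v_r; v_r < v_h; v_h < v_d; v_d < v_g; v_g < v_i; v_i < v_f; v_f < v_m.
Chaining these gives v_c < v_k < v_q < v_b < v_r < v_h < v_d < v_g < v_i < v_f < v_m.
So v_m is larger.

v_m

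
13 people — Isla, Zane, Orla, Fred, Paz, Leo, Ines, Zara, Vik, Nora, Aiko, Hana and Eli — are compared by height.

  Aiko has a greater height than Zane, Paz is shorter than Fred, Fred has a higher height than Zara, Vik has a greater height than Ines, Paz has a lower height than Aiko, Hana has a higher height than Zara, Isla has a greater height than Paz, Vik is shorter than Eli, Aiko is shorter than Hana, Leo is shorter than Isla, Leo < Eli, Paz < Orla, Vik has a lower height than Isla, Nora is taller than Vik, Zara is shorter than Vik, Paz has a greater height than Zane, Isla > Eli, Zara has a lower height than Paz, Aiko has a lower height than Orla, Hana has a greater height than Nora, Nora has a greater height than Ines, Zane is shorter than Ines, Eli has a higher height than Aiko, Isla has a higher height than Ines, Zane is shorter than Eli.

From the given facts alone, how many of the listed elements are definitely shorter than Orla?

4

The elements the relations force below Orla are Zane, Zara, Paz, Aiko — no chain reaches any other.
That is 4.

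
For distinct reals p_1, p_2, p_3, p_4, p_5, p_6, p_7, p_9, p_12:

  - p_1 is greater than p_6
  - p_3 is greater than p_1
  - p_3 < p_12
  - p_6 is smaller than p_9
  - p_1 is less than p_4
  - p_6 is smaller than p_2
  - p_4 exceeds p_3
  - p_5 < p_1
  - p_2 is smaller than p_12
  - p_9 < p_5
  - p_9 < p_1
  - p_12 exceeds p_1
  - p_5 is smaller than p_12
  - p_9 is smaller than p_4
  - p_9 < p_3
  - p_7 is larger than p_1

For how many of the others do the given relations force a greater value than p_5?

5

The elements the relations force above p_5 are p_1, p_3, p_4, p_12, p_7 — no chain reaches any other.
That is 5.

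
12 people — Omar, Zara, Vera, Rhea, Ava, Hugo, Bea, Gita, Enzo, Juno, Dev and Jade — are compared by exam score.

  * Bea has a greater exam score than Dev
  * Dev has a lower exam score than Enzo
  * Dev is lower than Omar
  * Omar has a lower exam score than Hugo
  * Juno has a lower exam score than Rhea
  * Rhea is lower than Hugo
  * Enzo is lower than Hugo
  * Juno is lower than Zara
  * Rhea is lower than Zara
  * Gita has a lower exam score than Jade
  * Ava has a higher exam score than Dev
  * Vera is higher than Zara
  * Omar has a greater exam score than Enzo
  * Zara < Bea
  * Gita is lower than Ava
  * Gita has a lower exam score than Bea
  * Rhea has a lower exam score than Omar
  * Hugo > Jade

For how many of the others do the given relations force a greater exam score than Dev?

The elements the relations force above Dev are Bea, Ava, Enzo, Omar, Hugo — no chain reaches any other.
That is 5.

5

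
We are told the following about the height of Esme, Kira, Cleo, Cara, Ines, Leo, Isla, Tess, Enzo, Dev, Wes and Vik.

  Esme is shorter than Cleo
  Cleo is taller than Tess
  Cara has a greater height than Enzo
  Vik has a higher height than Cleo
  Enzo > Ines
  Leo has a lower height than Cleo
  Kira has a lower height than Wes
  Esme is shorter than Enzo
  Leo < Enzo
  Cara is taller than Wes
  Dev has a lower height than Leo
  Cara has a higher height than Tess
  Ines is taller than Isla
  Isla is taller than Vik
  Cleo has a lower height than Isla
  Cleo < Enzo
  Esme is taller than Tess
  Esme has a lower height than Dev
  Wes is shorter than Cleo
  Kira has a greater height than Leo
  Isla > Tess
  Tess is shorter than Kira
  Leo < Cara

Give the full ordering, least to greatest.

Tess < Esme < Dev < Leo < Kira < Wes < Cleo < Vik < Isla < Ines < Enzo < Cara

Nothing is placed below Tess, so it is least; from there Tess < Esme; Esme < Dev; Dev < Leo; Leo < Kira; Kira < Wes; Wes < Cleo; Cleo < Vik; Vik < Isla; Isla < Ines; Ines < Enzo; Enzo < Cara, each given directly.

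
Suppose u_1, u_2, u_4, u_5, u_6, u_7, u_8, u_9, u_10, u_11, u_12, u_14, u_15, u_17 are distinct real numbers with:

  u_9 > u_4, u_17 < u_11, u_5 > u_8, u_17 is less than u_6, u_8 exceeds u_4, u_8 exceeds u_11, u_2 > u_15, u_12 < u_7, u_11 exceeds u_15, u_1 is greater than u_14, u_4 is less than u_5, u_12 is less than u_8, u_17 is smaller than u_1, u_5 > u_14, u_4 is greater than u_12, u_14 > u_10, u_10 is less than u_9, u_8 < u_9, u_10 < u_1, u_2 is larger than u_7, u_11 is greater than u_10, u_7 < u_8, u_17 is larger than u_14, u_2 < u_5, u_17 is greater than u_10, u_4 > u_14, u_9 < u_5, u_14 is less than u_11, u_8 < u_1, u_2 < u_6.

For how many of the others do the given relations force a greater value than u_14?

8

The elements the relations force above u_14 are u_4, u_17, u_11, u_8, u_9, u_1, u_6, u_5 — no chain reaches any other.
That is 8.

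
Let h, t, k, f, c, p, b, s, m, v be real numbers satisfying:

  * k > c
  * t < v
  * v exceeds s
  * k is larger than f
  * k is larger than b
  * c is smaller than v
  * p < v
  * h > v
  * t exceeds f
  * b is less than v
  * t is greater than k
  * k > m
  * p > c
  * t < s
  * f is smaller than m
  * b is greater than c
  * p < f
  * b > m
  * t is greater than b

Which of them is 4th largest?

The consecutive relations fix a unique order: c < p < f < m < b < k < t < s < v < h.
Counting 4 from the largest end gives t.

t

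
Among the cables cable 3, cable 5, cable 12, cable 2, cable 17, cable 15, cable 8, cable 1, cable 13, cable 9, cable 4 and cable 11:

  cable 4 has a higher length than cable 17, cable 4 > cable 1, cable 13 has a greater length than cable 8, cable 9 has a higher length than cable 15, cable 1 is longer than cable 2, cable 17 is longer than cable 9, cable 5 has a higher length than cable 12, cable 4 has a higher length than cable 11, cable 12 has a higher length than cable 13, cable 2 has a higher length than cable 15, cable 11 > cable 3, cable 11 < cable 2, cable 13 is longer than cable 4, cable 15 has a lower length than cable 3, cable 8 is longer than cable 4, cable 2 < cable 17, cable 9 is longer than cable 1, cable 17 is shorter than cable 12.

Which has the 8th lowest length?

cable 4

Chaining the given pairs: cable 15 < cable 3 < cable 11 < cable 2 < cable 1 < cable 9 < cable 17 < cable 4 < cable 8 < cable 13 < cable 12 < cable 5.
Counting 8 from the smallest end gives cable 4.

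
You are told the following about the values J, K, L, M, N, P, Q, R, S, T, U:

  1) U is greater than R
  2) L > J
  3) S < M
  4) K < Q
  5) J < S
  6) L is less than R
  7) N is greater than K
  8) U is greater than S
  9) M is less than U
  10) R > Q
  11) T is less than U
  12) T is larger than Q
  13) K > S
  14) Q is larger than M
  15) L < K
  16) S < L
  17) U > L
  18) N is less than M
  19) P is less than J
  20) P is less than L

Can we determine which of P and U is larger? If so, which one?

U

Chaining the given relations: P < J < S < L < K < N < M < Q < T < U.
So U is larger.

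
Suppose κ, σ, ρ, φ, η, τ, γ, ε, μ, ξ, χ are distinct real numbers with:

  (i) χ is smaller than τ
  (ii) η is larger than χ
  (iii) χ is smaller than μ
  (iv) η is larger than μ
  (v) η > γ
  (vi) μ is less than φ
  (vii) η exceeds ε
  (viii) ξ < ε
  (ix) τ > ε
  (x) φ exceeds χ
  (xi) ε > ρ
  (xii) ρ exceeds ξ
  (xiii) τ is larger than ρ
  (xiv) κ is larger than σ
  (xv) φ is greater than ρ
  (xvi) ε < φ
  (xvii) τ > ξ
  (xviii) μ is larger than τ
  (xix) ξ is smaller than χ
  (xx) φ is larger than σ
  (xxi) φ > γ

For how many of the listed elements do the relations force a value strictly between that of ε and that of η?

2

Chaining upward from ε reaches: τ, μ, φ.
Chaining downward from η reaches: ξ, ρ, γ, χ, τ, μ.
Strictly between ε and η are those in both lists: τ, μ — 2 elements.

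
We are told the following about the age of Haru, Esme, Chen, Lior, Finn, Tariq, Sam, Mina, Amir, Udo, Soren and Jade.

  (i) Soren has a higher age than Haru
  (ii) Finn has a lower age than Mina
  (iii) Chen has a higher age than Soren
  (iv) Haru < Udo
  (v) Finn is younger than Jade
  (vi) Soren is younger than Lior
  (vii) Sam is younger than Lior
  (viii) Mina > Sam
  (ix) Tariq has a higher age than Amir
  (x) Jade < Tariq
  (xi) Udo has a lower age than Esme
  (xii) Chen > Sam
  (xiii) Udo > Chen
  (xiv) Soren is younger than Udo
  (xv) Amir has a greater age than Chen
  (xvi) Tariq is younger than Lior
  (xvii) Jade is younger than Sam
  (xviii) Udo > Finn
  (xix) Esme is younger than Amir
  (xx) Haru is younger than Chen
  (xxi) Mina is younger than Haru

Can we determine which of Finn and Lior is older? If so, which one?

Lior

Link the given pairs in sequence: Finn < Jade; Jade < Sam; Sam < Mina; Mina < Haru; Haru < Soren; Soren < Chen; Chen < Udo; Udo < Esme; Esme < Amir; Amir < Tariq; Tariq < Lior.
Chaining these gives Finn < Jade < Sam < Mina < Haru < Soren < Chen < Udo < Esme < Amir < Tariq < Lior.
So Lior is older.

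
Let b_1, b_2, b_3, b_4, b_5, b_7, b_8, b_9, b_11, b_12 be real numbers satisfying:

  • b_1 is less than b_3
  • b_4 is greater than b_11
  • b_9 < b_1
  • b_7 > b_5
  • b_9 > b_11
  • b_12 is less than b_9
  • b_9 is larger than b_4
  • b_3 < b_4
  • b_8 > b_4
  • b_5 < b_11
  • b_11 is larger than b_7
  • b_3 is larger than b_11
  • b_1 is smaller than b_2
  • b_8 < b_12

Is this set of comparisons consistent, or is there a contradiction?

inconsistent

We have b_1 < b_3 stated directly, yet also b_3 < b_4 < b_8 < b_12 < b_9 < b_1 by chaining the others — so b_3 < b_1. Contradiction.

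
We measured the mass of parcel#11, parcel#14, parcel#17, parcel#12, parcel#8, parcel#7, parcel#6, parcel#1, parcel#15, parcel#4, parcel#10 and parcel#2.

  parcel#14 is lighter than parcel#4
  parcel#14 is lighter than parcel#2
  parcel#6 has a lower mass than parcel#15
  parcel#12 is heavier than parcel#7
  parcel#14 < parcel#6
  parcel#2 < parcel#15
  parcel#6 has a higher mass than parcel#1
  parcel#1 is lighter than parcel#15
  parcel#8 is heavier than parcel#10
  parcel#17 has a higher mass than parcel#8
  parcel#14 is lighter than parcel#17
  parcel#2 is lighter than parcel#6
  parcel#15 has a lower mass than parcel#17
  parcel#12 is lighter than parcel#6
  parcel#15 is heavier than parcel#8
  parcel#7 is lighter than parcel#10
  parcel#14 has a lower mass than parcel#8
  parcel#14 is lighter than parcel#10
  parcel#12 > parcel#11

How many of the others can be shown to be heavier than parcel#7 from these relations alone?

6

Directly above parcel#7: parcel#10, parcel#12.
One step further: parcel#8, parcel#6 (4 so far).
One step further: parcel#15, parcel#17 (6 so far).
No other element is forced above parcel#7 by the given relations, so the count is 6.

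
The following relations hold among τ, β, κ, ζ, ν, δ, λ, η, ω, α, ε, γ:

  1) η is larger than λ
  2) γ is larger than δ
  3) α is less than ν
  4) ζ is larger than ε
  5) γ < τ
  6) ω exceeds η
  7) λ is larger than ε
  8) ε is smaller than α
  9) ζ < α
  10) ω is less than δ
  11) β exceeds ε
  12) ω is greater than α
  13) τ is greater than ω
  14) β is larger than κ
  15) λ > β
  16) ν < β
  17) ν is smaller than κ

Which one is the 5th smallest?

The consecutive relations fix a unique order: ε < ζ < α < ν < κ < β < λ < η < ω < δ < γ < τ.
Counting 5 from the smallest end gives κ.

κ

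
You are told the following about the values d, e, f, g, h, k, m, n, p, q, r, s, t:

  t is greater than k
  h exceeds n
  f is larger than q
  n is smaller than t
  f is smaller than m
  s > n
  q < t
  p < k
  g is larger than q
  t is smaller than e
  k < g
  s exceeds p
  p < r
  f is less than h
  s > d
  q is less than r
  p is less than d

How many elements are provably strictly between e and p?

2

Chaining upward from p reaches: r, k, g, t, d, s.
Chaining downward from e reaches: q, k, n, t.
Strictly between p and e are those in both lists: k, t — 2 elements.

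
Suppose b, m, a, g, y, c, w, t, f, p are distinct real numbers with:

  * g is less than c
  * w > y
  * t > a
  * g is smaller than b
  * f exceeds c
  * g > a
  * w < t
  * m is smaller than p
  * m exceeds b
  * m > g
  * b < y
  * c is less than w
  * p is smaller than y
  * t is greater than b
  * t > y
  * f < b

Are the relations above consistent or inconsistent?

Every relation is compatible with a < g < c < f < b < m < p < y < w < t; the set is consistent.

consistent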